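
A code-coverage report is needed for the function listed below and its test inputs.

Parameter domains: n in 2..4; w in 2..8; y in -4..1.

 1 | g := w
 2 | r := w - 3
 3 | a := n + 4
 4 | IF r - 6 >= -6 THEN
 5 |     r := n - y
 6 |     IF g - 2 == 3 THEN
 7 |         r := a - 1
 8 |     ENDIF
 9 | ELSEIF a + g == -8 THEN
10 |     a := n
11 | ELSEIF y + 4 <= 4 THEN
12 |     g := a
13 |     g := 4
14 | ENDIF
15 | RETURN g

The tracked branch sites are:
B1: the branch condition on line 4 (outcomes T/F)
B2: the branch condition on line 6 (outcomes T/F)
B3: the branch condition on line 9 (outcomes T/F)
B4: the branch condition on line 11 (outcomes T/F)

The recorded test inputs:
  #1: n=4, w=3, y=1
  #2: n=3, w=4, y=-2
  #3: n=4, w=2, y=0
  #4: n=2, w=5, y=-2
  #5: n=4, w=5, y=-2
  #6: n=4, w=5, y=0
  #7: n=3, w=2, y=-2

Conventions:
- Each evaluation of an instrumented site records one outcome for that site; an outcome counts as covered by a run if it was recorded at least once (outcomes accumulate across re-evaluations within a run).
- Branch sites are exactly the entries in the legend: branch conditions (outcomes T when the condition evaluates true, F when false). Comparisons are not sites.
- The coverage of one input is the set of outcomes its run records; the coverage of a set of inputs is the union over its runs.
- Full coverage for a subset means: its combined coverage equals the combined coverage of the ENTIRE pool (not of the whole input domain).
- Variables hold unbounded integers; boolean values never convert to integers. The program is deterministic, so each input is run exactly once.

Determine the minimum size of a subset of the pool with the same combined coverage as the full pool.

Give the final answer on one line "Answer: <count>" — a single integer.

test 1 (n=4, w=3, y=1) fires B1->T, B2->F; hits B1=T, B2=F
test 2 (n=3, w=4, y=-2) fires B1->T, B2->F; hits B1=T, B2=F
test 3 (n=4, w=2, y=0) fires B1->F, B3->F, B4->T; hits B1=F, B3=F, B4=T
test 4 (n=2, w=5, y=-2) fires B1->T, B2->T; hits B1=T, B2=T
test 5 (n=4, w=5, y=-2) fires B1->T, B2->T; hits B1=T, B2=T
test 6 (n=4, w=5, y=0) fires B1->T, B2->T; hits B1=T, B2=T
test 7 (n=3, w=2, y=-2) fires B1->F, B3->F, B4->T; hits B1=F, B3=F, B4=T
together the pool reaches 6 outcomes: B1=T, B1=F, B2=T, B2=F, B3=F, B4=T
no size-1 subset reaches all 6 outcomes (best union: 3/6)
no size-2 subset reaches all 6 outcomes (best union: 5/6)
at size 3, {1, 3, 4} reaches all 6 outcomes; every lexicographically earlier size-3 subset fails

Answer: 3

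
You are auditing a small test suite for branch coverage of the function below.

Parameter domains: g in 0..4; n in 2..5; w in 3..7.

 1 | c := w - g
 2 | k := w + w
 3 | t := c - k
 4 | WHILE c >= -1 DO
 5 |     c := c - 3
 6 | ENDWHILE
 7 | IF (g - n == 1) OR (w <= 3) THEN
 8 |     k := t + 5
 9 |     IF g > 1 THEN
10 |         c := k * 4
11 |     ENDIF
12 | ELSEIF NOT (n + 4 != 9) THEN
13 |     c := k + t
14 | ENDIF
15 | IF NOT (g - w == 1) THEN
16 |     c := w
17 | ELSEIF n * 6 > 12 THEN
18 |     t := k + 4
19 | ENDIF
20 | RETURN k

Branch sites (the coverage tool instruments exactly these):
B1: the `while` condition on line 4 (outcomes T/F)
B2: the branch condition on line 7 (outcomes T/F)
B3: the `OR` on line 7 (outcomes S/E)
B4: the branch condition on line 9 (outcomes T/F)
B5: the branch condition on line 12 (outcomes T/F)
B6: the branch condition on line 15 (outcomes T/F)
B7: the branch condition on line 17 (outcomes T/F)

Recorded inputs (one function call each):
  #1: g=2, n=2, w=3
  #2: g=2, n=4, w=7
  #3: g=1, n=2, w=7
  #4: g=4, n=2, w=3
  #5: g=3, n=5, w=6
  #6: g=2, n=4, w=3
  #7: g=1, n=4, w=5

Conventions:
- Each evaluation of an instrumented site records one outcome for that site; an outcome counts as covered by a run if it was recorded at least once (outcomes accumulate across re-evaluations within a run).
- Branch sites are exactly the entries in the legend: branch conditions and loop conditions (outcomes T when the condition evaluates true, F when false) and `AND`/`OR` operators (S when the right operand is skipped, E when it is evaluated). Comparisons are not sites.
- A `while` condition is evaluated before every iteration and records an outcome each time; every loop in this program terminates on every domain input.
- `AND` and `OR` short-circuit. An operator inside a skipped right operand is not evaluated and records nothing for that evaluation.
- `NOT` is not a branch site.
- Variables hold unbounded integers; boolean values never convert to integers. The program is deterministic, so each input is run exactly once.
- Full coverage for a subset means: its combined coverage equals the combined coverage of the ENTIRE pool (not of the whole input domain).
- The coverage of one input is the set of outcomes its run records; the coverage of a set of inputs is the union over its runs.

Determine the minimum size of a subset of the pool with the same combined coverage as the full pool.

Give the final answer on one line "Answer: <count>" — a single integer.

run #1 (g=2, n=2, w=3) runs B1->T, B1->F, B3->E, B2->T, B4->T, B6->T; records B1=T, B1=F, B2=T, B3=E, B4=T, B6=T
run #2 (g=2, n=4, w=7) runs B1->T, B1->T, B1->T, B1->F, B3->E, B2->F, B5->F, B6->T; records B1=T, B1=F, B2=F, B3=E, B5=F, B6=T
run #3 (g=1, n=2, w=7) runs B1->T, B1->T, B1->T, B1->F, B3->E, B2->F, B5->F, B6->T; records B1=T, B1=F, B2=F, B3=E, B5=F, B6=T
run #4 (g=4, n=2, w=3) runs B1->T, B1->F, B3->E, B2->T, B4->T, B6->F, B7->F; records B1=T, B1=F, B2=T, B3=E, B4=T, B6=F, B7=F
run #5 (g=3, n=5, w=6) runs B1->T, B1->T, B1->F, B3->E, B2->F, B5->T, B6->T; records B1=T, B1=F, B2=F, B3=E, B5=T, B6=T
run #6 (g=2, n=4, w=3) runs B1->T, B1->F, B3->E, B2->T, B4->T, B6->T; records B1=T, B1=F, B2=T, B3=E, B4=T, B6=T
run #7 (g=1, n=4, w=5) runs B1->T, B1->T, B1->F, B3->E, B2->F, B5->F, B6->T; records B1=T, B1=F, B2=F, B3=E, B5=F, B6=T
union over all inputs: B1=T, B1=F, B2=T, B2=F, B3=E, B4=T, B5=T, B5=F, B6=T, B6=F, B7=F (11 outcomes)
checked all size-1 subsets: none covers 11 outcomes (max 7/11)
checked all size-2 subsets: none covers 11 outcomes (max 10/11)
inputs {2, 4, 5} (size 3) cover everything; no size-3 subset with a lexicographically smaller index list covers all 11

Answer: 3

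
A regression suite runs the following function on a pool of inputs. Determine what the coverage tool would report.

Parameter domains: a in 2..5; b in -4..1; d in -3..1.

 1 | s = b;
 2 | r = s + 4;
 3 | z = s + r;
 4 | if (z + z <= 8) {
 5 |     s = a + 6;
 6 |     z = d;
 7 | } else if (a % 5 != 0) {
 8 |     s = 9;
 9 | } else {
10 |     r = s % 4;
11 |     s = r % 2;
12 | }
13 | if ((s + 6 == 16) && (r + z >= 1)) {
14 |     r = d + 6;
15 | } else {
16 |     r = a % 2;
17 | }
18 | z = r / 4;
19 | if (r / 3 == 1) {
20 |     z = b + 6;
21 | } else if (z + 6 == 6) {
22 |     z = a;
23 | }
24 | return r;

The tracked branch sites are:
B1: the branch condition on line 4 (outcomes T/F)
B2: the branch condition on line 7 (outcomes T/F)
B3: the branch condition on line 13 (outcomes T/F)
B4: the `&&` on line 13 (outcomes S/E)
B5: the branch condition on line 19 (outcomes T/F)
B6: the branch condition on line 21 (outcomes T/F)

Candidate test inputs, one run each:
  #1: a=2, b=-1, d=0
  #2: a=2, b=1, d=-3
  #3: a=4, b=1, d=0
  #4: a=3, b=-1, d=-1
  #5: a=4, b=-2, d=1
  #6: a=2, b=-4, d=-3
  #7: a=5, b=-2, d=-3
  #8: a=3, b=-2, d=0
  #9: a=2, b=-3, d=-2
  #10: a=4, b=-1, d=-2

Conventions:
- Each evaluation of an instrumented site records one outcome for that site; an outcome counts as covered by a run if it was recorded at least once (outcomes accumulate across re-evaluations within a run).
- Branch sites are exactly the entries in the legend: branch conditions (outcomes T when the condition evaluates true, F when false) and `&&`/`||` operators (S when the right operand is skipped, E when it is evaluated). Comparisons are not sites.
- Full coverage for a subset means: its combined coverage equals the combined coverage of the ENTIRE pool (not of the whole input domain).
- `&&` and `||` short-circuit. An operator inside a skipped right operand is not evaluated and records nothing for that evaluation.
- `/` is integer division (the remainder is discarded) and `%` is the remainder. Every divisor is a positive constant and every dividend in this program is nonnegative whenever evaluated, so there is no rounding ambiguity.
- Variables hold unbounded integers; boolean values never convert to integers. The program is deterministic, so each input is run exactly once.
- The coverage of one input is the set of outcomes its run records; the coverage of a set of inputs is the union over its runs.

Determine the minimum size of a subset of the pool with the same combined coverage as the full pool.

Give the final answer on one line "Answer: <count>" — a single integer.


#1 (a=2, b=-1, d=0) -> B1->T, B4->S, B3->F, B5->F, B6->T; covered: B1=T, B3=F, B4=S, B5=F, B6=T
#2 (a=2, b=1, d=-3) -> B1->F, B2->T, B4->S, B3->F, B5->F, B6->T; covered: B1=F, B2=T, B3=F, B4=S, B5=F, B6=T
#3 (a=4, b=1, d=0) -> B1->F, B2->T, B4->S, B3->F, B5->F, B6->T; covered: B1=F, B2=T, B3=F, B4=S, B5=F, B6=T
#4 (a=3, b=-1, d=-1) -> B1->T, B4->S, B3->F, B5->F, B6->T; covered: B1=T, B3=F, B4=S, B5=F, B6=T
#5 (a=4, b=-2, d=1) -> B1->T, B4->E, B3->T, B5->F, B6->F; covered: B1=T, B3=T, B4=E, B5=F, B6=F
#6 (a=2, b=-4, d=-3) -> B1->T, B4->S, B3->F, B5->F, B6->T; covered: B1=T, B3=F, B4=S, B5=F, B6=T
#7 (a=5, b=-2, d=-3) -> B1->T, B4->S, B3->F, B5->F, B6->T; covered: B1=T, B3=F, B4=S, B5=F, B6=T
#8 (a=3, b=-2, d=0) -> B1->T, B4->S, B3->F, B5->F, B6->T; covered: B1=T, B3=F, B4=S, B5=F, B6=T
#9 (a=2, b=-3, d=-2) -> B1->T, B4->S, B3->F, B5->F, B6->T; covered: B1=T, B3=F, B4=S, B5=F, B6=T
#10 (a=4, b=-1, d=-2) -> B1->T, B4->E, B3->T, B5->T; covered: B1=T, B3=T, B4=E, B5=T
together the pool reaches 11 outcomes: B1=T, B1=F, B2=T, B3=T, B3=F, B4=S, B4=E, B5=T, B5=F, B6=T, B6=F
size 1 is not enough: best union over all size-1 subsets is 6/11
size 2 is not enough: best union over all size-2 subsets is 10/11
inputs {2, 5, 10} (size 3) cover everything; no size-3 subset with a lexicographically smaller index list covers all 11
Answer: 3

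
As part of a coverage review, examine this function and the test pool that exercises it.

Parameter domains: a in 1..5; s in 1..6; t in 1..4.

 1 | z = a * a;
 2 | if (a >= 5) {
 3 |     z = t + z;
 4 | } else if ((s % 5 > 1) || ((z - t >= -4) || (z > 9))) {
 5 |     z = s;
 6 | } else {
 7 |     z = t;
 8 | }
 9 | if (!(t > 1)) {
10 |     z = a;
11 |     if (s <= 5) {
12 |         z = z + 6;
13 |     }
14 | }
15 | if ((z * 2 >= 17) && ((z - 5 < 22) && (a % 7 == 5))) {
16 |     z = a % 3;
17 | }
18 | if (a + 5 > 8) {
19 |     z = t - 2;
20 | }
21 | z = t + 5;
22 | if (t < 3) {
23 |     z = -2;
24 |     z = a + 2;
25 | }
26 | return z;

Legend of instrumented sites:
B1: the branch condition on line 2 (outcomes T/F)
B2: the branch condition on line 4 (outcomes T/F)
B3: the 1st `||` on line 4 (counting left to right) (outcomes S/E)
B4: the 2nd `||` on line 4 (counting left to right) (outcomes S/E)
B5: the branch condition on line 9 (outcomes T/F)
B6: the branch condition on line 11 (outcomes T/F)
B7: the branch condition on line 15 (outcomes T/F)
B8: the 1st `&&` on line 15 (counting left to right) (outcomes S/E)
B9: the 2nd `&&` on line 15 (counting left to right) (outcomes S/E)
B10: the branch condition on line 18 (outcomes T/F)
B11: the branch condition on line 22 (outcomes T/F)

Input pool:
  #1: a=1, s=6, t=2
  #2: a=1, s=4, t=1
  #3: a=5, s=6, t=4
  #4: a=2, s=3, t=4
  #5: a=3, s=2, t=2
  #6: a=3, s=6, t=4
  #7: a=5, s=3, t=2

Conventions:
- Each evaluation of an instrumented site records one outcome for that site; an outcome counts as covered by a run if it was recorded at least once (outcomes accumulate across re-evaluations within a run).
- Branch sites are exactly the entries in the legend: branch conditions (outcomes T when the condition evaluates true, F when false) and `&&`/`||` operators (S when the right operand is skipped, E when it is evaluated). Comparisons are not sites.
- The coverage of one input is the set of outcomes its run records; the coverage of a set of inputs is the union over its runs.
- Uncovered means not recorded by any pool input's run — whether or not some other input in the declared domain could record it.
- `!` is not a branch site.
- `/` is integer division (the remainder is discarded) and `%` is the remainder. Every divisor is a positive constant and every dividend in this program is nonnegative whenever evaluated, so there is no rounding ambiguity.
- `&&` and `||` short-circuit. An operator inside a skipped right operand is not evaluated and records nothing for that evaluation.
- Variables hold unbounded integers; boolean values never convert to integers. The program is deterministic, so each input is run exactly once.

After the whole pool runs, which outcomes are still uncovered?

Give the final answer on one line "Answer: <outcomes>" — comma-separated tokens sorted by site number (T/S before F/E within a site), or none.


input #1 (a=1, s=6, t=2): events B1->F, B3->E, B4->S, B2->T, B5->F, B8->S, B7->F, B10->F, B11->T; covers B1=F, B2=T, B3=E, B4=S, B5=F, B7=F, B8=S, B10=F, B11=T
input #2 (a=1, s=4, t=1): events B1->F, B3->S, B2->T, B5->T, B6->T, B8->S, B7->F, B10->F, B11->T; covers B1=F, B2=T, B3=S, B5=T, B6=T, B7=F, B8=S, B10=F, B11=T
input #3 (a=5, s=6, t=4): events B1->T, B5->F, B8->E, B9->S, B7->F, B10->T, B11->F; covers B1=T, B5=F, B7=F, B8=E, B9=S, B10=T, B11=F
input #4 (a=2, s=3, t=4): events B1->F, B3->S, B2->T, B5->F, B8->S, B7->F, B10->F, B11->F; covers B1=F, B2=T, B3=S, B5=F, B7=F, B8=S, B10=F, B11=F
input #5 (a=3, s=2, t=2): events B1->F, B3->S, B2->T, B5->F, B8->S, B7->F, B10->F, B11->T; covers B1=F, B2=T, B3=S, B5=F, B7=F, B8=S, B10=F, B11=T
input #6 (a=3, s=6, t=4): events B1->F, B3->E, B4->S, B2->T, B5->F, B8->S, B7->F, B10->F, B11->F; covers B1=F, B2=T, B3=E, B4=S, B5=F, B7=F, B8=S, B10=F, B11=F
input #7 (a=5, s=3, t=2): events B1->T, B5->F, B8->E, B9->S, B7->F, B10->T, B11->T; covers B1=T, B5=F, B7=F, B8=E, B9=S, B10=T, B11=T
union over the pool: B1=T, B1=F, B2=T, B3=S, B3=E, B4=S, B5=T, B5=F, B6=T, B7=F, B8=S, B8=E, B9=S, B10=T, B10=F, B11=T, B11=F
uncovered (5 of 22): B2=F, B4=E, B6=F, B7=T, B9=E
Answer: B2=F, B4=E, B6=F, B7=T, B9=E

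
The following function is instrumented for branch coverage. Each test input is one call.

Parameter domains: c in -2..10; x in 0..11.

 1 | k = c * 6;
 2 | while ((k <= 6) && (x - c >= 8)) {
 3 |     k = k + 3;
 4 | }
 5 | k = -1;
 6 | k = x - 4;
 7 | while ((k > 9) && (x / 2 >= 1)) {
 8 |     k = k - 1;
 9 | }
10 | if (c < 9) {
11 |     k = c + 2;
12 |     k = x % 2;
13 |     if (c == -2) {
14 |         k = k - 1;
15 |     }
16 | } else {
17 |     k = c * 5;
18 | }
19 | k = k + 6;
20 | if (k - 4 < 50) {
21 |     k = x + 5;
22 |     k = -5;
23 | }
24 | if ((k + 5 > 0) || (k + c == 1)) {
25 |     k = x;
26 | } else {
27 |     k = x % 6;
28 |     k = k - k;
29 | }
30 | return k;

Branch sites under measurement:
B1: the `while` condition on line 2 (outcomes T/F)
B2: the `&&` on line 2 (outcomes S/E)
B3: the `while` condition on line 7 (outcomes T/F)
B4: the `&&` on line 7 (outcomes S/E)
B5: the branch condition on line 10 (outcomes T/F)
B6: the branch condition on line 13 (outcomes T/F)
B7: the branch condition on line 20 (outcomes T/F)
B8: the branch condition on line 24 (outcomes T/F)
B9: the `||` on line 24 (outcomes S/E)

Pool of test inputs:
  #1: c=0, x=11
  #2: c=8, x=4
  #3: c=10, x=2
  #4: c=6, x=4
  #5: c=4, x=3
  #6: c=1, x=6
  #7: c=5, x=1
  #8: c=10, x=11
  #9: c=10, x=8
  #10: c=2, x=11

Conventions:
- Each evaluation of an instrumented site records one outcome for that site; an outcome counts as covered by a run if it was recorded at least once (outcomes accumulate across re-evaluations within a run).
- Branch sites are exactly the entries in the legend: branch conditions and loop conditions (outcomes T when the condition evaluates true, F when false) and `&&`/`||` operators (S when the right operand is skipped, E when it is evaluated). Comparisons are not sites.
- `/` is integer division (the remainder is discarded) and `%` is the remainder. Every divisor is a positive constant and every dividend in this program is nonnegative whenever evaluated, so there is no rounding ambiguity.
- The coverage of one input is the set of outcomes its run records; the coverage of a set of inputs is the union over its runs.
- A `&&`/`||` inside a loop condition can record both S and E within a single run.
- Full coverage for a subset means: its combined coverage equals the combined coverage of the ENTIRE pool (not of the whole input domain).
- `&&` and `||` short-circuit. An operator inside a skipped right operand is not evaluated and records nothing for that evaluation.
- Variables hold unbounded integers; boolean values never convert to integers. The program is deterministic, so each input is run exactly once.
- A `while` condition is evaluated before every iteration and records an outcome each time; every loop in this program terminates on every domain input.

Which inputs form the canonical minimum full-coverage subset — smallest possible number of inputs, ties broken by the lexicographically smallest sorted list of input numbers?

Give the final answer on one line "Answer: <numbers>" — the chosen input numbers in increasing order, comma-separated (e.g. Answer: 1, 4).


input #1 (c=0, x=11): events B2->E, B1->T, B2->E, B1->T, B2->E, B1->T, B2->S, B1->F, B4->S, B3->F, B5->T, B6->F, B7->T, B9->E, ...; covers B1=T, B1=F, B2=S, B2=E, B3=F, B4=S, B5=T, B6=F, B7=T, B8=F, B9=E
input #2 (c=8, x=4): events B2->S, B1->F, B4->S, B3->F, B5->T, B6->F, B7->T, B9->E, B8->F; covers B1=F, B2=S, B3=F, B4=S, B5=T, B6=F, B7=T, B8=F, B9=E
input #3 (c=10, x=2): events B2->S, B1->F, B4->S, B3->F, B5->F, B7->F, B9->S, B8->T; covers B1=F, B2=S, B3=F, B4=S, B5=F, B7=F, B8=T, B9=S
input #4 (c=6, x=4): events B2->S, B1->F, B4->S, B3->F, B5->T, B6->F, B7->T, B9->E, B8->T; covers B1=F, B2=S, B3=F, B4=S, B5=T, B6=F, B7=T, B8=T, B9=E
input #5 (c=4, x=3): events B2->S, B1->F, B4->S, B3->F, B5->T, B6->F, B7->T, B9->E, B8->F; covers B1=F, B2=S, B3=F, B4=S, B5=T, B6=F, B7=T, B8=F, B9=E
input #6 (c=1, x=6): events B2->E, B1->F, B4->S, B3->F, B5->T, B6->F, B7->T, B9->E, B8->F; covers B1=F, B2=E, B3=F, B4=S, B5=T, B6=F, B7=T, B8=F, B9=E
input #7 (c=5, x=1): events B2->S, B1->F, B4->S, B3->F, B5->T, B6->F, B7->T, B9->E, B8->F; covers B1=F, B2=S, B3=F, B4=S, B5=T, B6=F, B7=T, B8=F, B9=E
input #8 (c=10, x=11): events B2->S, B1->F, B4->S, B3->F, B5->F, B7->F, B9->S, B8->T; covers B1=F, B2=S, B3=F, B4=S, B5=F, B7=F, B8=T, B9=S
input #9 (c=10, x=8): events B2->S, B1->F, B4->S, B3->F, B5->F, B7->F, B9->S, B8->T; covers B1=F, B2=S, B3=F, B4=S, B5=F, B7=F, B8=T, B9=S
input #10 (c=2, x=11): events B2->S, B1->F, B4->S, B3->F, B5->T, B6->F, B7->T, B9->E, B8->F; covers B1=F, B2=S, B3=F, B4=S, B5=T, B6=F, B7=T, B8=F, B9=E
the full pool covers 15 outcomes: B1=T, B1=F, B2=S, B2=E, B3=F, B4=S, B5=T, B5=F, B6=F, B7=T, B7=F, B8=T, B8=F, B9=S, B9=E
size 1 is not enough: best union over all size-1 subsets is 11/15
at size 2, {1, 3} reaches all 15 outcomes; every lexicographically earlier size-2 subset fails
Answer: 1, 3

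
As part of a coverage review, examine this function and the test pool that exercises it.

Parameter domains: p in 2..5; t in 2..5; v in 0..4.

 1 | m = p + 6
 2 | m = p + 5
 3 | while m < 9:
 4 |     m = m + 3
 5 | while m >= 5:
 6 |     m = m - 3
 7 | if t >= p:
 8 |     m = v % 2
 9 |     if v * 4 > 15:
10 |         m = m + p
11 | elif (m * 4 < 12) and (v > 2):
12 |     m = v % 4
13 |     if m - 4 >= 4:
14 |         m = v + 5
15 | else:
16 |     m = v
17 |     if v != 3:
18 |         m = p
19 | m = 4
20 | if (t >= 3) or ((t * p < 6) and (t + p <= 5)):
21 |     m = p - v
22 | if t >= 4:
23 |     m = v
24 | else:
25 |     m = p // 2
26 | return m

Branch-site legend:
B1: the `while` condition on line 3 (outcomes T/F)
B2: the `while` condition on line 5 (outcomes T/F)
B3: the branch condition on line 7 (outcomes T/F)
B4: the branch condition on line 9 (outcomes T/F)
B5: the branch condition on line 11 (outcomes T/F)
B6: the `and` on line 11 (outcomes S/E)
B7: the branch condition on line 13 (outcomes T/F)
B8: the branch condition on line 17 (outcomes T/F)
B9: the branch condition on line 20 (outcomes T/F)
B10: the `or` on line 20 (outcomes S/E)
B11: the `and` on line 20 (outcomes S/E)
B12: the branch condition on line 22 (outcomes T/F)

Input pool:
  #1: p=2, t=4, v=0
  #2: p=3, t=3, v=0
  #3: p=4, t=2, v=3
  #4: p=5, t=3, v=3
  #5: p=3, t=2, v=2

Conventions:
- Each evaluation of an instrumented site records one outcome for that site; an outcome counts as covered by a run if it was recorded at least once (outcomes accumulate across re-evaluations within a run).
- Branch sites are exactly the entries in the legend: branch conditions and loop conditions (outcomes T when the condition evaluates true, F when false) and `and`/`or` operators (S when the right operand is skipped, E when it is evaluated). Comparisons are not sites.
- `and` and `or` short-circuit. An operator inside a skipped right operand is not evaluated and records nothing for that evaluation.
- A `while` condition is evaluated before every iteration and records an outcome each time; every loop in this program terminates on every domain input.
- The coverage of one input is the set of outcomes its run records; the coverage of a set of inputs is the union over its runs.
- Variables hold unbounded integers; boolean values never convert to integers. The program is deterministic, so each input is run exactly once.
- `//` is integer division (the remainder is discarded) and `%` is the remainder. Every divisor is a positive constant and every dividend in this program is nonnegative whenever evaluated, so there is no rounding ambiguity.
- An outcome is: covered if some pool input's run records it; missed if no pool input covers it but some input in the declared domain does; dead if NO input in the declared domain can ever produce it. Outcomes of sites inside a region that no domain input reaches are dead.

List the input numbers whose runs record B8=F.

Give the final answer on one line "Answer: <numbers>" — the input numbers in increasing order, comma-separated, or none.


input #1 (p=2, t=4, v=0): misses B8=F
input #2 (p=3, t=3, v=0): misses B8=F
input #3 (p=4, t=2, v=3): covers B8=F
input #4 (p=5, t=3, v=3): covers B8=F
input #5 (p=3, t=2, v=2): misses B8=F
Answer: 3, 4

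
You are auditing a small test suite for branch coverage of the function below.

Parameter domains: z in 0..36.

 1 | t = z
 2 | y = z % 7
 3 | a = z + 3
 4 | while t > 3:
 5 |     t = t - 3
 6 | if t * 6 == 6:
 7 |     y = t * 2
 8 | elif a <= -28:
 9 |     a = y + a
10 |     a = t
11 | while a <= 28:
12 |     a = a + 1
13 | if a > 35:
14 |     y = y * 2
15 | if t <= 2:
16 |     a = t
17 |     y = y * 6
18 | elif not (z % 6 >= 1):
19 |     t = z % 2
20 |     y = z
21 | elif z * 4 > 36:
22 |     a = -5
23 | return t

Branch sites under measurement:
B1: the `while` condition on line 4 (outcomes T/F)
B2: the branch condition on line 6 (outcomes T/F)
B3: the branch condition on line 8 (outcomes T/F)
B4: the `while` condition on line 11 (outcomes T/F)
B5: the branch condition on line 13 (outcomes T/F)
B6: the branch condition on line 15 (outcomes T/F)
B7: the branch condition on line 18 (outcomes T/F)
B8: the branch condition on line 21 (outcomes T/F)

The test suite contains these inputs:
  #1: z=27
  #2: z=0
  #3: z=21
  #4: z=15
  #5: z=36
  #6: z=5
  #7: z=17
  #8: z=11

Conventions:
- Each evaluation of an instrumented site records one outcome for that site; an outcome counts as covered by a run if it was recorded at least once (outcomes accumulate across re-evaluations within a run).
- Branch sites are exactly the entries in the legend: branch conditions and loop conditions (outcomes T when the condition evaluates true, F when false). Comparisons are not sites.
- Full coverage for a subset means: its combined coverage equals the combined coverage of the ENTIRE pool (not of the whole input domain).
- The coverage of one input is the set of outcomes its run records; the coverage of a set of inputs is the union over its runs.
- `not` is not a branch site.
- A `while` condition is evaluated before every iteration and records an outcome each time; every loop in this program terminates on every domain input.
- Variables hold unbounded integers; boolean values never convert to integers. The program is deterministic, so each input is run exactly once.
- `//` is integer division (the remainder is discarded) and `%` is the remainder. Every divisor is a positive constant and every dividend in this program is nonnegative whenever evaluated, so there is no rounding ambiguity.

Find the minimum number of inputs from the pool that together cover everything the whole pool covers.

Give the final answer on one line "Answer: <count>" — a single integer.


input #1 (z=27): covers B1=T, B1=F, B2=F, B3=F, B4=F, B5=F, B6=F, B7=F, B8=T
input #2 (z=0): covers B1=F, B2=F, B3=F, B4=T, B4=F, B5=F, B6=T
input #3 (z=21): covers B1=T, B1=F, B2=F, B3=F, B4=T, B4=F, B5=F, B6=F, B7=F, B8=T
input #4 (z=15): covers B1=T, B1=F, B2=F, B3=F, B4=T, B4=F, B5=F, B6=F, B7=F, B8=T
input #5 (z=36): covers B1=T, B1=F, B2=F, B3=F, B4=F, B5=T, B6=F, B7=T
input #6 (z=5): covers B1=T, B1=F, B2=F, B3=F, B4=T, B4=F, B5=F, B6=T
input #7 (z=17): covers B1=T, B1=F, B2=F, B3=F, B4=T, B4=F, B5=F, B6=T
input #8 (z=11): covers B1=T, B1=F, B2=F, B3=F, B4=T, B4=F, B5=F, B6=T
pool-wide coverage (13 outcomes): B1=T, B1=F, B2=F, B3=F, B4=T, B4=F, B5=T, B5=F, B6=T, B6=F, B7=T, B7=F, B8=T
size 1 is not enough: best union over all size-1 subsets is 10/13
size 2 is not enough: best union over all size-2 subsets is 12/13
the canonical winner is {1, 2, 5}: size 3, full 13-outcome coverage, earliest index list among size-3 covers
Answer: 3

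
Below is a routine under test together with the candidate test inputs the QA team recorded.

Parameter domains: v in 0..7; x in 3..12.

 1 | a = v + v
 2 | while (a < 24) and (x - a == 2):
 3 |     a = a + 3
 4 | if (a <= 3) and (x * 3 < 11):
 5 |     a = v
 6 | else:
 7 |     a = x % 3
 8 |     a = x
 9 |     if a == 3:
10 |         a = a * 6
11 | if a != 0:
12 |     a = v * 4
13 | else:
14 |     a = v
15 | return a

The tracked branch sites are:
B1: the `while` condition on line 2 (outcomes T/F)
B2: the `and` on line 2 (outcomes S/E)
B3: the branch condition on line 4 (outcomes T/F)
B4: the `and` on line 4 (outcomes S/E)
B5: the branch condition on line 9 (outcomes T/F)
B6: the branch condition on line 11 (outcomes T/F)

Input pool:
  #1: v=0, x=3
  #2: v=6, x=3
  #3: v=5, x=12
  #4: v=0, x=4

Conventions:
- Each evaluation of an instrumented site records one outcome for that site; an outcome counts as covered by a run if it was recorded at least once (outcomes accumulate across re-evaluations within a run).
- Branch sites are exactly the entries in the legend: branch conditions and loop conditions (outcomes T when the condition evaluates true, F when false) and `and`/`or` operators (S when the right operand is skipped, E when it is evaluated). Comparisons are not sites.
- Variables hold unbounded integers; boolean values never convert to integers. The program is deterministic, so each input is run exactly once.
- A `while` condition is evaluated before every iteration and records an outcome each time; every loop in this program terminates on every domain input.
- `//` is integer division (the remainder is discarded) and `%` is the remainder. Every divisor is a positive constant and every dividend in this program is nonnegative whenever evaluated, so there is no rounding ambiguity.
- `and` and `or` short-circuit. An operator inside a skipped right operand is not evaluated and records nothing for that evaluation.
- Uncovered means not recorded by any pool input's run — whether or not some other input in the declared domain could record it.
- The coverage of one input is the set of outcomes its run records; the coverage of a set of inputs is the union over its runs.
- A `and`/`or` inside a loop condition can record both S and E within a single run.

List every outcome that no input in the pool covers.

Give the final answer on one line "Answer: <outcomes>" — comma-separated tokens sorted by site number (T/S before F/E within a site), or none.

#1 (v=0, x=3) -> covered: B1=F, B2=E, B3=T, B4=E, B6=F
#2 (v=6, x=3) -> covered: B1=F, B2=E, B3=F, B4=S, B5=T, B6=T
#3 (v=5, x=12) -> covered: B1=T, B1=F, B2=E, B3=F, B4=S, B5=F, B6=T
#4 (v=0, x=4) -> covered: B1=F, B2=E, B3=F, B4=E, B5=F, B6=T
union over the pool: B1=T, B1=F, B2=E, B3=T, B3=F, B4=S, B4=E, B5=T, B5=F, B6=T, B6=F
uncovered (1 of 12): B2=S

Answer: B2=S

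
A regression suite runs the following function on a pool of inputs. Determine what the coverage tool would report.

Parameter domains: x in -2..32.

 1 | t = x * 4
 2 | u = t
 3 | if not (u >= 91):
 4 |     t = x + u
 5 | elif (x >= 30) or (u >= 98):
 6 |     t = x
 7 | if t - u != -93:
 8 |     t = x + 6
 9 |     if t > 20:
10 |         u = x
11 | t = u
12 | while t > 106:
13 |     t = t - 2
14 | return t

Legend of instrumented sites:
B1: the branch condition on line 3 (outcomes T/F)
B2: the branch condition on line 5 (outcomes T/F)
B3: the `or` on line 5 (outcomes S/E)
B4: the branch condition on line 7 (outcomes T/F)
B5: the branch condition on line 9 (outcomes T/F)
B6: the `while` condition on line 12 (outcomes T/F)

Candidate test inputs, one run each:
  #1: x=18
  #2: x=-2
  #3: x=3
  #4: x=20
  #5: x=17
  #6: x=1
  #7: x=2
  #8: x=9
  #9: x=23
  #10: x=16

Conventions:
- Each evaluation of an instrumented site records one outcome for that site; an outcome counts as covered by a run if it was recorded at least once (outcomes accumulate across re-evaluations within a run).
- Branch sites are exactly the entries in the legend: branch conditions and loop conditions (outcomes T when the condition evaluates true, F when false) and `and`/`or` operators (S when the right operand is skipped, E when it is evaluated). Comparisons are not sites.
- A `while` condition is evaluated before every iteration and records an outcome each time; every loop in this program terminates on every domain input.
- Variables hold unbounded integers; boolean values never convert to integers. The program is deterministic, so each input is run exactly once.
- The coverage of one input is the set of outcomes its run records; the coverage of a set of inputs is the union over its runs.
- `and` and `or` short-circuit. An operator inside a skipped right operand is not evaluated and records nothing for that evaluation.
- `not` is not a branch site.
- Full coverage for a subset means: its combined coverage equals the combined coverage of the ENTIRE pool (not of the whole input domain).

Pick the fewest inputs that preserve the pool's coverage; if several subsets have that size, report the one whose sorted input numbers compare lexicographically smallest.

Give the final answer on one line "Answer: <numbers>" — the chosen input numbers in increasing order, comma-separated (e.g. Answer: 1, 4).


input #1 (x=18): covers B1=T, B4=T, B5=T, B6=F
input #2 (x=-2): covers B1=T, B4=T, B5=F, B6=F
input #3 (x=3): covers B1=T, B4=T, B5=F, B6=F
input #4 (x=20): covers B1=T, B4=T, B5=T, B6=F
input #5 (x=17): covers B1=T, B4=T, B5=T, B6=F
input #6 (x=1): covers B1=T, B4=T, B5=F, B6=F
input #7 (x=2): covers B1=T, B4=T, B5=F, B6=F
input #8 (x=9): covers B1=T, B4=T, B5=F, B6=F
input #9 (x=23): covers B1=F, B2=F, B3=E, B4=T, B5=T, B6=F
input #10 (x=16): covers B1=T, B4=T, B5=T, B6=F
the full pool covers 8 outcomes: B1=T, B1=F, B2=F, B3=E, B4=T, B5=T, B5=F, B6=F
size 1 is not enough: best union over all size-1 subsets is 6/8
the canonical winner is {2, 9}: size 2, full 8-outcome coverage, earliest index list among size-2 covers
Answer: 2, 9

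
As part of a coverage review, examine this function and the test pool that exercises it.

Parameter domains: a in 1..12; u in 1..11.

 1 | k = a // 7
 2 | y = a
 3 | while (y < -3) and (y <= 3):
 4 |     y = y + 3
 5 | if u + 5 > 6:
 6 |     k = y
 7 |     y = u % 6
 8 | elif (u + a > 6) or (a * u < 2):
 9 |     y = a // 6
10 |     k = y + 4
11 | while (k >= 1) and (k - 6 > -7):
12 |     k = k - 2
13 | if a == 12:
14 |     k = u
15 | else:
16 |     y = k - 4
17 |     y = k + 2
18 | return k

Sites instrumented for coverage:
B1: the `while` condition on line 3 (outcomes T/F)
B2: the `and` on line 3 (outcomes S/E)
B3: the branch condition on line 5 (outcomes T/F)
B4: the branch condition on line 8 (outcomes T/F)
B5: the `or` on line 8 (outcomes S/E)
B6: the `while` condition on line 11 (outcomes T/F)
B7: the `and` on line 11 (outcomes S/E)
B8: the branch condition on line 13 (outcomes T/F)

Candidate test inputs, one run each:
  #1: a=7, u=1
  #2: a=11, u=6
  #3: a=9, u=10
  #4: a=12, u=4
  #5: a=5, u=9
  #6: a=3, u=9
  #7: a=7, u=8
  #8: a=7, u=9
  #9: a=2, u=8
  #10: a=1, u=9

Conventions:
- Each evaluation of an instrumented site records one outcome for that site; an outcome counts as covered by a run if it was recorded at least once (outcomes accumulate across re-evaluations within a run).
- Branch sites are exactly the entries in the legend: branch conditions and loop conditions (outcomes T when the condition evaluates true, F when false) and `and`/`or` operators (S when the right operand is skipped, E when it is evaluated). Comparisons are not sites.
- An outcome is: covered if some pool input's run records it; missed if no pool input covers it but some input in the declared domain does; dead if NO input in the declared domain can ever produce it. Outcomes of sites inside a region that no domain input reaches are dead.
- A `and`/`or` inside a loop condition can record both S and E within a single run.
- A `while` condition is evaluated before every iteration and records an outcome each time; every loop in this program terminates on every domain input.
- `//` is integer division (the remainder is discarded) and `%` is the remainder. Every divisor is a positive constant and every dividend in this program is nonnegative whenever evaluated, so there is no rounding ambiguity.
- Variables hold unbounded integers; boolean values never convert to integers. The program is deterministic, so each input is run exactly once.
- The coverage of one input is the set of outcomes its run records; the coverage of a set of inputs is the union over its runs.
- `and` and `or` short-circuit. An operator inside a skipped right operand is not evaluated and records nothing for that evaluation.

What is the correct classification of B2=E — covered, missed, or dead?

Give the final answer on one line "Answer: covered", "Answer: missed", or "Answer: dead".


no pool input records B2=E
checking all 132 inputs in the declared domain: B2=E is never recorded -> dead
Answer: dead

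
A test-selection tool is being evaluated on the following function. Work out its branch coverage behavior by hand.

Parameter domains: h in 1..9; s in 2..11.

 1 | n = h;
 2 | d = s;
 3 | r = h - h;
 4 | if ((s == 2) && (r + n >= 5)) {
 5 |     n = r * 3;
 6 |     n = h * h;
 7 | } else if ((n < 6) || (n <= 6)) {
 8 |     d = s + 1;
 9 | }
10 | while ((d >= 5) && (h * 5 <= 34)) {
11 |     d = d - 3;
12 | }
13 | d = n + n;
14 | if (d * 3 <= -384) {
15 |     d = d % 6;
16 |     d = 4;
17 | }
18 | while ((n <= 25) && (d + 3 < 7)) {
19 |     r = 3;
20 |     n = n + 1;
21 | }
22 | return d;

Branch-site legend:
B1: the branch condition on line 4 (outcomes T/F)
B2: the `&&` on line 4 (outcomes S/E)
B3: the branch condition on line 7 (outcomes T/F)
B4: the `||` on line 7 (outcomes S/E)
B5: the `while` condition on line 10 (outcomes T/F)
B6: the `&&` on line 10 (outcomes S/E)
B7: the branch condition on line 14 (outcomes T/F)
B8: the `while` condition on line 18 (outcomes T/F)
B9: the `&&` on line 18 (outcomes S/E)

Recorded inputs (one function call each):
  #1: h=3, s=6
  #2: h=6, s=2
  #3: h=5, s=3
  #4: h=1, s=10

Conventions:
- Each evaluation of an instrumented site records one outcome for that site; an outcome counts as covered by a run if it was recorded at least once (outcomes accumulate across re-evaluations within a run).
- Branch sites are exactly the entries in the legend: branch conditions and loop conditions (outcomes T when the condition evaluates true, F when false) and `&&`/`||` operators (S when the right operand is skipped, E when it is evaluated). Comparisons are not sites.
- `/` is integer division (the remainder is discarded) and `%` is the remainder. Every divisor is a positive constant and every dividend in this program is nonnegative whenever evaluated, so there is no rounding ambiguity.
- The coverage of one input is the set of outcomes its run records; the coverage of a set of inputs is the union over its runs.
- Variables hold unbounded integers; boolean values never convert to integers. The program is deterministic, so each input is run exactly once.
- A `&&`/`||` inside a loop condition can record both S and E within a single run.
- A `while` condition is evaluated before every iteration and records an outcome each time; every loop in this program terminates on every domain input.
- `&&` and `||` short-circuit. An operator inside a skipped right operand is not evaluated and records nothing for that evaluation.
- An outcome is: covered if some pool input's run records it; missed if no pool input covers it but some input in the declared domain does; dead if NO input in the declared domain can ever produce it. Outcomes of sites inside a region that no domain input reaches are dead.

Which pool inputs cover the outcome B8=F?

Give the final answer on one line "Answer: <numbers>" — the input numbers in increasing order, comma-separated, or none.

input #1 (h=3, s=6): produces B8=F
input #2 (h=6, s=2): produces B8=F
input #3 (h=5, s=3): produces B8=F
input #4 (h=1, s=10): produces B8=F

Answer: 1, 2, 3, 4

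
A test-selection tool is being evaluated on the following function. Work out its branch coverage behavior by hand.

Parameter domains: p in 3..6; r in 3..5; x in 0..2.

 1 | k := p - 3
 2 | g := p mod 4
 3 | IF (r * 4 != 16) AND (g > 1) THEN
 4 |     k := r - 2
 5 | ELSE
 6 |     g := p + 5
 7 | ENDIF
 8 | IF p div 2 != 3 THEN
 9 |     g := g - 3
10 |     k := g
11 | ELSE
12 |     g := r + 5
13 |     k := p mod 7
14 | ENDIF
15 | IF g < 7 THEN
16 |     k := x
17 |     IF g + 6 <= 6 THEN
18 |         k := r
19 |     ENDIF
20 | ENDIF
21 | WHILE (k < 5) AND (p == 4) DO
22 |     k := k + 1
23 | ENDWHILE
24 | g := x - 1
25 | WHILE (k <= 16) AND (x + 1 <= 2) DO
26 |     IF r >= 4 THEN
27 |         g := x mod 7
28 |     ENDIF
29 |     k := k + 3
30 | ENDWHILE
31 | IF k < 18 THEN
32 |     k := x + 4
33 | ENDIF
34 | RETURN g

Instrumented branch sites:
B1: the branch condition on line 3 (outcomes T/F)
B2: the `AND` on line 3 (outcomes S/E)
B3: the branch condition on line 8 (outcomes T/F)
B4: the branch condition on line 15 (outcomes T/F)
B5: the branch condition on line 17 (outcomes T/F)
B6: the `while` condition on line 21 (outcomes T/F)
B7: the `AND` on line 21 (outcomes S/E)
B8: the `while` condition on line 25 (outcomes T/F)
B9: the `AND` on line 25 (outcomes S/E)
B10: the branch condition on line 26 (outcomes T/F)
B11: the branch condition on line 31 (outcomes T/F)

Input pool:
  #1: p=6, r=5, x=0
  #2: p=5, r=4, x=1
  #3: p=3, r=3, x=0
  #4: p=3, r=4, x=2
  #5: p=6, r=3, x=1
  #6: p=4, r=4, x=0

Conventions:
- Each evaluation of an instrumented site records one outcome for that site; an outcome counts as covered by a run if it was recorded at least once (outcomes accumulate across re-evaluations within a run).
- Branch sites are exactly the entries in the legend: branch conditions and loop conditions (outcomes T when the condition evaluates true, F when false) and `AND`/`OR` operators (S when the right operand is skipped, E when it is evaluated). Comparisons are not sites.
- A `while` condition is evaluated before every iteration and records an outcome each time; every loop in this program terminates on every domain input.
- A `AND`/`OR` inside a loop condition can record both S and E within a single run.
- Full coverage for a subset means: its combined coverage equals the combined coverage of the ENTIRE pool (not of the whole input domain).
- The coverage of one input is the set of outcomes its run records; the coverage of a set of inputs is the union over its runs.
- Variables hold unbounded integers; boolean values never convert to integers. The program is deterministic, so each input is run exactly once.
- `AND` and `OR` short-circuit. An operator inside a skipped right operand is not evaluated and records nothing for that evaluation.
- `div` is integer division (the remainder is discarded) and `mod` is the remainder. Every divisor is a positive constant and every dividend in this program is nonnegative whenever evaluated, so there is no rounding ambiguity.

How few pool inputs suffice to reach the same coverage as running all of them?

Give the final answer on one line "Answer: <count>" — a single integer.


run #1 (p=6, r=5, x=0) runs B2->E, B1->T, B3->F, B4->F, B7->S, B6->F, B9->E, B8->T, B10->T, B9->E, B8->T, B10->T, B9->E, B8->T, ...; records B1=T, B2=E, B3=F, B4=F, B6=F, B7=S, B8=T, B8=F, B9=S, B9=E, B10=T, B11=F
run #2 (p=5, r=4, x=1) runs B2->S, B1->F, B3->T, B4->F, B7->S, B6->F, B9->E, B8->T, B10->T, B9->E, B8->T, B10->T, B9->E, B8->T, ...; records B1=F, B2=S, B3=T, B4=F, B6=F, B7=S, B8=T, B8=F, B9=S, B9=E, B10=T, B11=F
run #3 (p=3, r=3, x=0) runs B2->E, B1->T, B3->T, B4->T, B5->T, B7->E, B6->F, B9->E, B8->T, B10->F, B9->E, B8->T, B10->F, B9->E, ...; records B1=T, B2=E, B3=T, B4=T, B5=T, B6=F, B7=E, B8=T, B8=F, B9=S, B9=E, B10=F, B11=F
run #4 (p=3, r=4, x=2) runs B2->S, B1->F, B3->T, B4->T, B5->F, B7->E, B6->F, B9->E, B8->F, B11->T; records B1=F, B2=S, B3=T, B4=T, B5=F, B6=F, B7=E, B8=F, B9=E, B11=T
run #5 (p=6, r=3, x=1) runs B2->E, B1->T, B3->F, B4->F, B7->S, B6->F, B9->E, B8->T, B10->F, B9->E, B8->T, B10->F, B9->E, B8->T, ...; records B1=T, B2=E, B3=F, B4=F, B6=F, B7=S, B8=T, B8=F, B9=S, B9=E, B10=F, B11=F
run #6 (p=4, r=4, x=0) runs B2->S, B1->F, B3->T, B4->T, B5->F, B7->E, B6->T, B7->E, B6->T, B7->E, B6->T, B7->E, B6->T, B7->E, ...; records B1=F, B2=S, B3=T, B4=T, B5=F, B6=T, B6=F, B7=S, B7=E, B8=T, B8=F, B9=S, B9=E, B10=T, B11=T
the full pool covers 22 outcomes: B1=T, B1=F, B2=S, B2=E, B3=T, B3=F, B4=T, B4=F, B5=T, B5=F, B6=T, B6=F, B7=S, B7=E, B8=T, B8=F, B9=S, B9=E, B10=T, B10=F, B11=T, B11=F
checked all size-1 subsets: none covers 22 outcomes (max 15/22)
checked all size-2 subsets: none covers 22 outcomes (max 21/22)
at size 3, {1, 3, 6} reaches all 22 outcomes; every lexicographically earlier size-3 subset fails
Answer: 3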